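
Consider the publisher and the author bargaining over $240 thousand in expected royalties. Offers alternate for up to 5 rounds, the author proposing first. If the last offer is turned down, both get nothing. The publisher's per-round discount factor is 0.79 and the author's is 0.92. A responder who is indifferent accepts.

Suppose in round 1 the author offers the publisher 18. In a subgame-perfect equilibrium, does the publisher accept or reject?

Reject

Round 5 (the author proposes): the publisher will accept anything ≥ 0, so the author offers 0 and keeps 240.
Round 4 (the publisher proposes): the author can get 240 next round, worth 0.92 × 240 = 220.8 now. The publisher offers 220.8 and keeps 240 − 220.8 = 19.2.
Round 3 (the author proposes): the publisher can get 19.2 next round, worth 0.79 × 19.2 = 15.168 now, so the author offers 15.168, keeping 224.832.
Round 2 (the publisher proposes): the author can get 224.832 next round, worth 0.92 × 224.832 = 206.84544 now; the publisher offers that and keeps 33.15456.
So by rejecting in round 1, the publisher gets 33.15456 next round, worth 0.79 × 33.15456 = 26.1921024 now.
Offer 18 < 26.1921024, so the publisher rejects.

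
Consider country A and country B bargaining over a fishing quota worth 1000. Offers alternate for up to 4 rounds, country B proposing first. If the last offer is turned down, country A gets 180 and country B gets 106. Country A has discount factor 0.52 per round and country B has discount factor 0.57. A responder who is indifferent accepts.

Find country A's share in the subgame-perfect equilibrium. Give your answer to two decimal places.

361.39

Round 4 (country A proposes): country B gets 106 if talks fail, so country A offers 106 and keeps 894.
Round 3 (country B proposes): country A can get 894 next round, worth 0.52 × 894 = 464.88 now; country B offers that and keeps 535.12.
Round 2 (country A proposes): country B can get 535.12 next round, worth 0.57 × 535.12 = 305.0184 now. Country A offers 305.0184 and keeps 1000 − 305.0184 = 694.9816.
Round 1 (country B proposes): country A can get 694.9816 next round, worth 0.52 × 694.9816 = 361.390432 now. Country B offers 361.390432 and keeps 1000 − 361.390432 = 638.609568.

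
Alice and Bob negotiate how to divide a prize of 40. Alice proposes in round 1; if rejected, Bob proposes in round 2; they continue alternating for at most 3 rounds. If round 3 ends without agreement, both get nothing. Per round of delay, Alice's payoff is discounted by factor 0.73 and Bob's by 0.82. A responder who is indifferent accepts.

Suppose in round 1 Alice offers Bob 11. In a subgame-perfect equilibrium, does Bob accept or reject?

Round 3 (Alice proposes): Bob will accept anything ≥ 0, so Alice offers 0 and keeps 40.
Round 2 (Bob proposes): Alice can get 40 next round, worth 0.73 × 40 = 29.2 now, so Bob offers 29.2, keeping 10.8.
So by rejecting in round 1, Bob gets 10.8 next round, worth 0.82 × 10.8 = 8.856 now.
Offer 11 ≥ 8.856, so Bob accepts.

Accept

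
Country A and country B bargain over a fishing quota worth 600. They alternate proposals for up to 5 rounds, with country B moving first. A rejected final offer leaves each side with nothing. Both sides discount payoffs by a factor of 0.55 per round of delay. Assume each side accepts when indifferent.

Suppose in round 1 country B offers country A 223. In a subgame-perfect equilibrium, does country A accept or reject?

Accept

Round 5 (country B proposes): country A will accept anything ≥ 0, so country B offers 0 and keeps 600.
Round 4 (country A proposes): country B can get 600 next round, worth 0.55 × 600 = 330 now. Country A offers 330 and keeps 600 − 330 = 270.
Round 3 (country B proposes): country A can get 270 next round, worth 0.55 × 270 = 148.5 now. Country B offers 148.5 and keeps 600 − 148.5 = 451.5.
Round 2 (country A proposes): country B can get 451.5 next round, worth 0.55 × 451.5 = 248.325 now. Country A offers 248.325 and keeps 600 − 248.325 = 351.675.
So by rejecting in round 1, country A gets 351.675 next round, worth 0.55 × 351.675 = 193.42125 now.
Offer 223 ≥ 193.42125, so country A accepts.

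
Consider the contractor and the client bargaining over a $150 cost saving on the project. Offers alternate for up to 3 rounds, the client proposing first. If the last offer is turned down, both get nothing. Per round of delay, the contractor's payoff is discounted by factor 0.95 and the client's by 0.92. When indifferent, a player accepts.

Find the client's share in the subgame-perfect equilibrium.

Solve by backward induction from round 3.
Round 3 (the client proposes): the contractor will accept anything ≥ 0, so the client offers 0 and keeps 150.
Round 2 (the contractor proposes): the client can get 150 next round, worth 0.92 × 150 = 138 now, so the contractor offers 138, keeping 12.
Round 1 (the client proposes): the contractor can get 12 next round, worth 0.95 × 12 = 11.4 now, so the client offers 11.4, keeping 138.6.

138.6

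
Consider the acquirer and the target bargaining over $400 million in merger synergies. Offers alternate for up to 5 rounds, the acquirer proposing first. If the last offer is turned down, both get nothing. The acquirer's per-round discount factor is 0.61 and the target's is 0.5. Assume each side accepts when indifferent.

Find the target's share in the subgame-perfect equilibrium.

By backward induction:
Round 5 (the acquirer proposes): the target will accept anything ≥ 0, so the acquirer offers 0 and keeps 400.
Round 4 (the target proposes): the acquirer can get 400 next round, worth 0.61 × 400 = 244 now. The target offers 244 and keeps 400 − 244 = 156.
Round 3 (the acquirer proposes): the target can get 156 next round, worth 0.5 × 156 = 78 now, so the acquirer offers 78, keeping 322.
Round 2 (the target proposes): the acquirer can get 322 next round, worth 0.61 × 322 = 196.42 now. The target offers 196.42 and keeps 400 − 196.42 = 203.58.
Round 1 (the acquirer proposes): the target can get 203.58 next round, worth 0.5 × 203.58 = 101.79 now; the acquirer offers that and keeps 298.21.

101.79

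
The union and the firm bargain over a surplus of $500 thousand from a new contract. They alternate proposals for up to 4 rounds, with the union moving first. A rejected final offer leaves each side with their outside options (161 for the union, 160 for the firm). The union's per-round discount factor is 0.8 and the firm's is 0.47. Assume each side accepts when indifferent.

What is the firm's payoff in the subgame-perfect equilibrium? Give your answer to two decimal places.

Solve by backward induction from round 4.
Round 4 (the firm proposes): the union gets 161 if talks fail, so the firm offers 161 and keeps 339.
Round 3 (the union proposes): the firm can get 339 next round, worth 0.47 × 339 = 159.33 now. The union offers 159.33 and keeps 500 − 159.33 = 340.67.
Round 2 (the firm proposes): the union can get 340.67 next round, worth 0.8 × 340.67 = 272.536 now, so the firm offers 272.536, keeping 227.464.
Round 1 (the union proposes): the firm can get 227.464 next round, worth 0.47 × 227.464 = 106.90808 now; the union offers that and keeps 393.09192.

106.91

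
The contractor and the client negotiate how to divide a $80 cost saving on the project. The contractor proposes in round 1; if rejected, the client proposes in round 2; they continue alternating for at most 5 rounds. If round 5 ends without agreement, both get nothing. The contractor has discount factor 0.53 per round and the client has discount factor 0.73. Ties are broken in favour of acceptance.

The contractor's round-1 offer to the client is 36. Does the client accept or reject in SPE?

Reject

Round 5 (the contractor proposes): the client will accept anything ≥ 0, so the contractor offers 0 and keeps 80.
Round 4 (the client proposes): the contractor can get 80 next round, worth 0.53 × 80 = 42.4 now, so the client offers 42.4, keeping 37.6.
Round 3 (the contractor proposes): the client can get 37.6 next round, worth 0.73 × 37.6 = 27.448 now. The contractor offers 27.448 and keeps 80 − 27.448 = 52.552.
Round 2 (the client proposes): the contractor can get 52.552 next round, worth 0.53 × 52.552 = 27.85256 now; the client offers that and keeps 52.14744.
So by rejecting in round 1, the client gets 52.14744 next round, worth 0.73 × 52.14744 = 38.0676312 now.
Offer 36 < 38.0676312, so the client rejects.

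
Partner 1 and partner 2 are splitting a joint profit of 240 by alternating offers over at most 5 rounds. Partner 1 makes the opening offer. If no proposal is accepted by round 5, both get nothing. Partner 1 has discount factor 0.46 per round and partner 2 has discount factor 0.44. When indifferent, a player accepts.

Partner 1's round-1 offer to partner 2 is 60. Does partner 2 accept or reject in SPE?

Work out partner 2's continuation value if the offer is rejected.
Round 5 (partner 1 proposes): partner 2 will accept anything ≥ 0, so partner 1 offers 0 and keeps 240.
Round 4 (partner 2 proposes): partner 1 can get 240 next round, worth 0.46 × 240 = 110.4 now; partner 2 offers that and keeps 129.6.
Round 3 (partner 1 proposes): partner 2 can get 129.6 next round, worth 0.44 × 129.6 = 57.024 now, so partner 1 offers 57.024, keeping 182.976.
Round 2 (partner 2 proposes): partner 1 can get 182.976 next round, worth 0.46 × 182.976 = 84.16896 now. Partner 2 offers 84.16896 and keeps 240 − 84.16896 = 155.83104.
So by rejecting in round 1, partner 2 gets 155.83104 next round, worth 0.44 × 155.83104 = 68.5656576 now.
Offer 60 < 68.5656576, so partner 2 rejects.

Reject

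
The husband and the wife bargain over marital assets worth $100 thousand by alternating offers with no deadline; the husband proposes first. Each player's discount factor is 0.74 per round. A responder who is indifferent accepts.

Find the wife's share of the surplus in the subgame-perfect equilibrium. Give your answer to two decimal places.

42.53

When the husband proposes, the wife accepts any offer worth at least 0.74 times what the wife would get by proposing next round; and vice versa.
This gives x = 100 − 0.74y and y = 100 − 0.74x, where x and y are each side's share when it proposes.
Hence (1 − 0.74·0.74)x = 100(1 − 0.74), i.e. 0.4524·x = 26.
x ≈ 57.4713; the wife's share is 100 − x ≈ 42.5287.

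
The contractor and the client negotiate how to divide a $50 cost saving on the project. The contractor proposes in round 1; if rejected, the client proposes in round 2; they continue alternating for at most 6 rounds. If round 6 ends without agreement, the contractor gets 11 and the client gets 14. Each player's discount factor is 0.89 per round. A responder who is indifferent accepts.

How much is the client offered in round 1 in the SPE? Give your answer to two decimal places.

By backward induction:
Round 6 (the client proposes): the contractor gets 11 if talks fail, so the client offers 11 and keeps 39.
Round 5 (the contractor proposes): the client can get 39 next round, worth 0.89 × 39 = 34.71 now, so the contractor offers 34.71, keeping 15.29.
Round 4 (the client proposes): the contractor can get 15.29 next round, worth 0.89 × 15.29 = 13.6081 now; the client offers that and keeps 36.3919.
Round 3 (the contractor proposes): the client can get 36.3919 next round, worth 0.89 × 36.3919 = 32.388791 now, so the contractor offers 32.388791, keeping 17.611209.
Round 2 (the client proposes): the contractor can get 17.611209 next round, worth 0.89 × 17.611209 = 15.67397601 now; the client offers that and keeps 34.32602399.
Round 1 (the contractor proposes): the client can get 34.32602399 next round, worth 0.89 × 34.32602399 = 30.5501613511 now, so the contractor offers 30.5501613511, keeping 19.4498386489.

30.55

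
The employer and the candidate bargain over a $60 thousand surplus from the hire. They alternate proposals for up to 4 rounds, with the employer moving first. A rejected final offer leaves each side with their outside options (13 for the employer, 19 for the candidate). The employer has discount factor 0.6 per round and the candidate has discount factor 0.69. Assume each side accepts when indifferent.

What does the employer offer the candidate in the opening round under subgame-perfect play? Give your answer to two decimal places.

Round 4 (the candidate proposes): the employer gets 13 if talks fail, so the candidate offers 13 and keeps 47.
Round 3 (the employer proposes): the candidate can get 47 next round, worth 0.69 × 47 = 32.43 now, so the employer offers 32.43, keeping 27.57.
Round 2 (the candidate proposes): the employer can get 27.57 next round, worth 0.6 × 27.57 = 16.542 now. The candidate offers 16.542 and keeps 60 − 16.542 = 43.458.
Round 1 (the employer proposes): the candidate can get 43.458 next round, worth 0.69 × 43.458 = 29.98602 now; the employer offers that and keeps 30.01398.

29.99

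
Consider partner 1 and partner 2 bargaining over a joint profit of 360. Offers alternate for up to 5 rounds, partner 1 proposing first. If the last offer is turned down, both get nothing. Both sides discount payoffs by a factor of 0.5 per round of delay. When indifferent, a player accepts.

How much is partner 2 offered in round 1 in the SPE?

Round 5 (partner 1 proposes): partner 2 will accept anything ≥ 0, so partner 1 offers 0 and keeps 360.
Round 4 (partner 2 proposes): partner 1 can get 360 next round, worth 0.5 × 360 = 180 now. Partner 2 offers 180 and keeps 360 − 180 = 180.
Round 3 (partner 1 proposes): partner 2 can get 180 next round, worth 0.5 × 180 = 90 now. Partner 1 offers 90 and keeps 360 − 90 = 270.
Round 2 (partner 2 proposes): partner 1 can get 270 next round, worth 0.5 × 270 = 135 now. Partner 2 offers 135 and keeps 360 − 135 = 225.
Round 1 (partner 1 proposes): partner 2 can get 225 next round, worth 0.5 × 225 = 112.5 now, so partner 1 offers 112.5, keeping 247.5.

112.5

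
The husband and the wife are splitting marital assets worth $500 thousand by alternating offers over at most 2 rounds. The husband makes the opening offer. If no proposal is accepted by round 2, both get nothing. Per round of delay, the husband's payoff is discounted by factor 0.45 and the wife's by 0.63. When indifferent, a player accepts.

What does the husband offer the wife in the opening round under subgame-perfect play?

315

Round 2 (the wife proposes): the husband will accept anything ≥ 0, so the wife offers 0 and keeps 500.
Round 1 (the husband proposes): the wife can get 500 next round, worth 0.63 × 500 = 315 now; the husband offers that and keeps 185.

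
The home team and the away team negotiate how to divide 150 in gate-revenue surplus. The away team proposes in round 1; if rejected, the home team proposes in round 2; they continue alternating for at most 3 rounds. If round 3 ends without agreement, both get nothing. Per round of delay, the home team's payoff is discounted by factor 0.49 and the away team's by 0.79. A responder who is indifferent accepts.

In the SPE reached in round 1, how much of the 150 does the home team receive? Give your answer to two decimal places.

15.44

Round 3 (the away team proposes): rejection yields 0 for the home team; the away team offers 0 and keeps 150.
Round 2 (the home team proposes): the away team can get 150 next round, worth 0.79 × 150 = 118.5 now, so the home team offers 118.5, keeping 31.5.
Round 1 (the away team proposes): the home team can get 31.5 next round, worth 0.49 × 31.5 = 15.435 now. The away team offers 15.435 and keeps 150 − 15.435 = 134.565.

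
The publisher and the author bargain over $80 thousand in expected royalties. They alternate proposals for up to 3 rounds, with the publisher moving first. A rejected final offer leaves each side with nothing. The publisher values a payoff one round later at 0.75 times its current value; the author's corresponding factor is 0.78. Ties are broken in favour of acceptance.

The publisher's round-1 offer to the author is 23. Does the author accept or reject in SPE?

Accept

Round 3 (the publisher proposes): rejection yields 0 for the author; the publisher offers 0 and keeps 80.
Round 2 (the author proposes): the publisher can get 80 next round, worth 0.75 × 80 = 60 now. The author offers 60 and keeps 80 − 60 = 20.
So by rejecting in round 1, the author gets 20 next round, worth 0.78 × 20 = 15.6 now.
Offer 23 ≥ 15.6, so the author accepts.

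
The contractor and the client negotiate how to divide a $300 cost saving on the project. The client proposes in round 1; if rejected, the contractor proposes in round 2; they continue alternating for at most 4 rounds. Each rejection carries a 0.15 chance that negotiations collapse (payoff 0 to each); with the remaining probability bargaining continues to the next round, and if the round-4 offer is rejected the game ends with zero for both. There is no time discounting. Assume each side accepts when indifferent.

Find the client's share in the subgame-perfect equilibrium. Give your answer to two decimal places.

Round 4 (the contractor proposes): rejection yields 0 for the client; the contractor offers 0 and keeps 300.
Round 3 (the client proposes): rejecting gives the contractor an expected 0.85 × 300 = 255. The client offers 255 and keeps 300 − 255 = 45.
Round 2 (the contractor proposes): rejecting gives the client an expected 0.85 × 45 = 38.25. The contractor offers 38.25 and keeps 300 − 38.25 = 261.75.
Round 1 (the client proposes): rejecting gives the contractor an expected 0.85 × 261.75 = 222.4875; the client offers that and keeps 77.5125.

77.51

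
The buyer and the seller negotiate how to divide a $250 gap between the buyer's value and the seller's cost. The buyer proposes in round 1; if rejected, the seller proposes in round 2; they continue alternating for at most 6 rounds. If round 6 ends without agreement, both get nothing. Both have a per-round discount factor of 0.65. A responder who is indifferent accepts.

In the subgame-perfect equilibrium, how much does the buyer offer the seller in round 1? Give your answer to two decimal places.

109.91

Round 6 (the seller proposes): the buyer will accept anything ≥ 0, so the seller offers 0 and keeps 250.
Round 5 (the buyer proposes): the seller can get 250 next round, worth 0.65 × 250 = 162.5 now. The buyer offers 162.5 and keeps 250 − 162.5 = 87.5.
Round 4 (the seller proposes): the buyer can get 87.5 next round, worth 0.65 × 87.5 = 56.875 now, so the seller offers 56.875, keeping 193.125.
Round 3 (the buyer proposes): the seller can get 193.125 next round, worth 0.65 × 193.125 = 125.53125 now; the buyer offers that and keeps 124.46875.
Round 2 (the seller proposes): the buyer can get 124.46875 next round, worth 0.65 × 124.46875 = 80.9046875 now; the seller offers that and keeps 169.0953125.
Round 1 (the buyer proposes): the seller can get 169.0953125 next round, worth 0.65 × 169.0953125 = 109.911953125 now; the buyer offers that and keeps 140.088046875.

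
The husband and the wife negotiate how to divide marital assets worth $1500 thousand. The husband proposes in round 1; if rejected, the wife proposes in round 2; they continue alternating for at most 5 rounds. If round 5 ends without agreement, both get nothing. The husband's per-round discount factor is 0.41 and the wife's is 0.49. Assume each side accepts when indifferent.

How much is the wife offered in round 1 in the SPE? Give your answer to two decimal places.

520.77

Round 5 (the husband proposes): rejection yields 0 for the wife; the husband offers 0 and keeps 1500.
Round 4 (the wife proposes): the husband can get 1500 next round, worth 0.41 × 1500 = 615 now; the wife offers that and keeps 885.
Round 3 (the husband proposes): the wife can get 885 next round, worth 0.49 × 885 = 433.65 now; the husband offers that and keeps 1066.35.
Round 2 (the wife proposes): the husband can get 1066.35 next round, worth 0.41 × 1066.35 = 437.2035 now; the wife offers that and keeps 1062.7965.
Round 1 (the husband proposes): the wife can get 1062.7965 next round, worth 0.49 × 1062.7965 = 520.770285 now. The husband offers 520.770285 and keeps 1500 − 520.770285 = 979.229715.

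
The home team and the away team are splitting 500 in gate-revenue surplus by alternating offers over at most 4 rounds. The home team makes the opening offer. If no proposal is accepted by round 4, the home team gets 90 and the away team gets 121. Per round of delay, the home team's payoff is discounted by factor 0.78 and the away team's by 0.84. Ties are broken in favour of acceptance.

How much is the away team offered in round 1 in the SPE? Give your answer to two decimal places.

318.05

By backward induction:
Round 4 (the away team proposes): the home team gets 90 if talks fail, so the away team offers 90 and keeps 410.
Round 3 (the home team proposes): the away team can get 410 next round, worth 0.84 × 410 = 344.4 now. The home team offers 344.4 and keeps 500 − 344.4 = 155.6.
Round 2 (the away team proposes): the home team can get 155.6 next round, worth 0.78 × 155.6 = 121.368 now, so the away team offers 121.368, keeping 378.632.
Round 1 (the home team proposes): the away team can get 378.632 next round, worth 0.84 × 378.632 = 318.05088 now; the home team offers that and keeps 181.94912.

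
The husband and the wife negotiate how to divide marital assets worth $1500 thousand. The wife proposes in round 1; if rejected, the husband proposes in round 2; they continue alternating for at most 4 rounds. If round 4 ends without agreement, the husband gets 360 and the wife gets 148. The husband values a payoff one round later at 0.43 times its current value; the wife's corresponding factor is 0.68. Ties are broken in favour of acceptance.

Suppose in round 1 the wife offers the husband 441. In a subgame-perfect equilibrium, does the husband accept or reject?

Accept

Round 4 (the husband proposes): the wife gets 148 if talks fail, so the husband offers 148 and keeps 1352.
Round 3 (the wife proposes): the husband can get 1352 next round, worth 0.43 × 1352 = 581.36 now, so the wife offers 581.36, keeping 918.64.
Round 2 (the husband proposes): the wife can get 918.64 next round, worth 0.68 × 918.64 = 624.6752 now, so the husband offers 624.6752, keeping 875.3248.
So by rejecting in round 1, the husband gets 875.3248 next round, worth 0.43 × 875.3248 = 376.389664 now.
Offer 441 ≥ 376.389664, so the husband accepts.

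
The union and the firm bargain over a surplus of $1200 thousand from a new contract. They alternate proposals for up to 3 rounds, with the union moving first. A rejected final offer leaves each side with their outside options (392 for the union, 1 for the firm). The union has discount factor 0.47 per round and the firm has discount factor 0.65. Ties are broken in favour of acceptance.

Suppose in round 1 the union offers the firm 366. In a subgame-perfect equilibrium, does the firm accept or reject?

Round 3 (the union proposes): the firm gets 1 if talks fail, so the union offers 1 and keeps 1199.
Round 2 (the firm proposes): the union can get 1199 next round, worth 0.47 × 1199 = 563.53 now; the firm offers that and keeps 636.47.
So by rejecting in round 1, the firm gets 636.47 next round, worth 0.65 × 636.47 = 413.7055 now.
Offer 366 < 413.7055, so the firm rejects.

Reject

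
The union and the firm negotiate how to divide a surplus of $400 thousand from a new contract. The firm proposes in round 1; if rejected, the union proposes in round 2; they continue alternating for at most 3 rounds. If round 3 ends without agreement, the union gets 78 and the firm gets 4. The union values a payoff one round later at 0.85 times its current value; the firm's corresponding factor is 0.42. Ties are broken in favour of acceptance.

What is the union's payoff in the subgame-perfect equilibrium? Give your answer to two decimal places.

225.05

Round 3 (the firm proposes): the union gets 78 if talks fail, so the firm offers 78 and keeps 322.
Round 2 (the union proposes): the firm can get 322 next round, worth 0.42 × 322 = 135.24 now, so the union offers 135.24, keeping 264.76.
Round 1 (the firm proposes): the union can get 264.76 next round, worth 0.85 × 264.76 = 225.046 now. The firm offers 225.046 and keeps 400 − 225.046 = 174.954.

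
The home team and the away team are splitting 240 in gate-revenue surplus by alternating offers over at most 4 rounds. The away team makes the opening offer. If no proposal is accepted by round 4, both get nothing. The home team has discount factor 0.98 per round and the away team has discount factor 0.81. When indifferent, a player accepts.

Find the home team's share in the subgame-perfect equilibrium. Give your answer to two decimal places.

Work backward from the last round.
Round 4 (the home team proposes): the away team will accept anything ≥ 0, so the home team offers 0 and keeps 240.
Round 3 (the away team proposes): the home team can get 240 next round, worth 0.98 × 240 = 235.2 now; the away team offers that and keeps 4.8.
Round 2 (the home team proposes): the away team can get 4.8 next round, worth 0.81 × 4.8 = 3.888 now; the home team offers that and keeps 236.112.
Round 1 (the away team proposes): the home team can get 236.112 next round, worth 0.98 × 236.112 = 231.38976 now. The away team offers 231.38976 and keeps 240 − 231.38976 = 8.61024.

231.39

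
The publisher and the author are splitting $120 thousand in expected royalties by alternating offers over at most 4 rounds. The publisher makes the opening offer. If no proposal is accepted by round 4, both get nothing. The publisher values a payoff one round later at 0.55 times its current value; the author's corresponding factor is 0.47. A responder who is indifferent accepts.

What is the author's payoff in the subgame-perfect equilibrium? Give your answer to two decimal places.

Round 4 (the author proposes): rejection yields 0 for the publisher; the author offers 0 and keeps 120.
Round 3 (the publisher proposes): the author can get 120 next round, worth 0.47 × 120 = 56.4 now; the publisher offers that and keeps 63.6.
Round 2 (the author proposes): the publisher can get 63.6 next round, worth 0.55 × 63.6 = 34.98 now. The author offers 34.98 and keeps 120 − 34.98 = 85.02.
Round 1 (the publisher proposes): the author can get 85.02 next round, worth 0.47 × 85.02 = 39.9594 now; the publisher offers that and keeps 80.0406.

39.96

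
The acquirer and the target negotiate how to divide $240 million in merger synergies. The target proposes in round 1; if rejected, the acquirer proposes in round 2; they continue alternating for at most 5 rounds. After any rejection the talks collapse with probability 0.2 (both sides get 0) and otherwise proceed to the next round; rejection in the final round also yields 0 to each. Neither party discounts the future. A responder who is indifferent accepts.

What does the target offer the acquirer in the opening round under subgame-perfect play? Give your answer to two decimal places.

Round 5 (the target proposes): rejection yields 0 for the acquirer; the target offers 0 and keeps 240.
Round 4 (the acquirer proposes): rejecting gives the target an expected 0.8 × 240 = 192, so the acquirer offers 192, keeping 48.
Round 3 (the target proposes): rejecting gives the acquirer an expected 0.8 × 48 = 38.4, so the target offers 38.4, keeping 201.6.
Round 2 (the acquirer proposes): rejecting gives the target an expected 0.8 × 201.6 = 161.28. The acquirer offers 161.28 and keeps 240 − 161.28 = 78.72.
Round 1 (the target proposes): rejecting gives the acquirer an expected 0.8 × 78.72 = 62.976; the target offers that and keeps 177.024.

62.98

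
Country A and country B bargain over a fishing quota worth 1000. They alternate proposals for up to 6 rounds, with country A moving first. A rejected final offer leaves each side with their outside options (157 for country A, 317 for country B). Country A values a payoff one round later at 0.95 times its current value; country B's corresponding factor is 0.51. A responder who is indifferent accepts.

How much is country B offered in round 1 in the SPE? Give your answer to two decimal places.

Round 6 (country B proposes): country A gets 157 if talks fail, so country B offers 157 and keeps 843.
Round 5 (country A proposes): country B can get 843 next round, worth 0.51 × 843 = 429.93 now; country A offers that and keeps 570.07.
Round 4 (country B proposes): country A can get 570.07 next round, worth 0.95 × 570.07 = 541.5665 now; country B offers that and keeps 458.4335.
Round 3 (country A proposes): country B can get 458.4335 next round, worth 0.51 × 458.4335 = 233.801085 now, so country A offers 233.801085, keeping 766.198915.
Round 2 (country B proposes): country A can get 766.198915 next round, worth 0.95 × 766.198915 = 727.88896925 now; country B offers that and keeps 272.11103075.
Round 1 (country A proposes): country B can get 272.11103075 next round, worth 0.51 × 272.11103075 = 138.7766256825 now; country A offers that and keeps 861.2233743175.

138.78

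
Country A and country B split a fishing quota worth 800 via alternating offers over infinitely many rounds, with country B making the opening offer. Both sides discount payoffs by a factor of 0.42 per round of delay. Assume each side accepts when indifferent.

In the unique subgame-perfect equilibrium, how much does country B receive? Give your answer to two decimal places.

When country B proposes, country A accepts any offer worth at least 0.42 times what country A would get by proposing next round; and vice versa.
This gives x = 800 − 0.42y and y = 800 − 0.42x, where x and y are each side's share when it proposes.
Hence (1 − 0.42·0.42)x = 800(1 − 0.42), i.e. 0.8236·x = 464.
x ≈ 563.3803; country A's share is 800 − x ≈ 236.6197.

563.38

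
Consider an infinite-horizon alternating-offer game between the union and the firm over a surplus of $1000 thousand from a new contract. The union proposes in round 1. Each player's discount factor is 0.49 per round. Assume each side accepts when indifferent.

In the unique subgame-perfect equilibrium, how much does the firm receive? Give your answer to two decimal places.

328.86

When the union proposes, the firm accepts any offer worth at least 0.49 times what the firm would get by proposing next round; and vice versa.
This gives x = 1000 − 0.49y and y = 1000 − 0.49x, where x and y are each side's share when it proposes.
Hence (1 − 0.49·0.49)x = 1000(1 − 0.49), i.e. 0.7599·x = 510.
x ≈ 671.1409; the firm's share is 1000 − x ≈ 328.8591.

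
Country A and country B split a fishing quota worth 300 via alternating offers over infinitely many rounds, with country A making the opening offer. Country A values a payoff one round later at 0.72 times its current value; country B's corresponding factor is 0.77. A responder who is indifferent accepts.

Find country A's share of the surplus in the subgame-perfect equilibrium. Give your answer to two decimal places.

154.85

Let x be country A's share when country A proposes and y be country B's share when country B proposes.
Country B accepts iff offered ≥ 0.77·y, so x = 300 − 0.77y. Symmetrically y = 300 − 0.72x.
Substituting: x = 300 − 0.77(300 − 0.72x), giving x(1 − 0.72·0.77) = 300(1 − 0.77).
So x = 300 × 0.23 / 0.4456 ≈ 154.8474, and country B receives 300 − x ≈ 145.1526.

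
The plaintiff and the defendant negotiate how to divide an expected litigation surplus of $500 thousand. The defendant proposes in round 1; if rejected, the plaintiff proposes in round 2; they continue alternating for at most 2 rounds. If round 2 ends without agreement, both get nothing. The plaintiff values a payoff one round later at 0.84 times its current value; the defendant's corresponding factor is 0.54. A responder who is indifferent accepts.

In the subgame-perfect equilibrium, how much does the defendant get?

80

By backward induction:
Round 2 (the plaintiff proposes): rejection yields 0 for the defendant; the plaintiff offers 0 and keeps 500.
Round 1 (the defendant proposes): the plaintiff can get 500 next round, worth 0.84 × 500 = 420 now; the defendant offers that and keeps 80.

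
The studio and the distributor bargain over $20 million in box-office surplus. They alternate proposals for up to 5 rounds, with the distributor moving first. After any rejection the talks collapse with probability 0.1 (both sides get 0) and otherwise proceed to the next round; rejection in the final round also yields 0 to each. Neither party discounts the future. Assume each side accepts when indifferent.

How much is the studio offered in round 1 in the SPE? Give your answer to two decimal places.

Round 5 (the distributor proposes): rejection yields 0 for the studio; the distributor offers 0 and keeps 20.
Round 4 (the studio proposes): rejecting gives the distributor an expected 0.9 × 20 = 18, so the studio offers 18, keeping 2.
Round 3 (the distributor proposes): rejecting gives the studio an expected 0.9 × 2 = 1.8. The distributor offers 1.8 and keeps 20 − 1.8 = 18.2.
Round 2 (the studio proposes): rejecting gives the distributor an expected 0.9 × 18.2 = 16.38, so the studio offers 16.38, keeping 3.62.
Round 1 (the distributor proposes): rejecting gives the studio an expected 0.9 × 3.62 = 3.258. The distributor offers 3.258 and keeps 20 − 3.258 = 16.742.

3.26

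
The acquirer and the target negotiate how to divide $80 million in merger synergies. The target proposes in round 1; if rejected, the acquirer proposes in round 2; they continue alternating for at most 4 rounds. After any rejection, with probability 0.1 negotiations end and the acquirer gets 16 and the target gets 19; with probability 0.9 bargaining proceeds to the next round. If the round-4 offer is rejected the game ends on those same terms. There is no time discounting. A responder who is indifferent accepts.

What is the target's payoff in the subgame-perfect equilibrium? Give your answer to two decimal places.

27.15

Round 4 (the acquirer proposes): the target gets 19 if talks fail, so the acquirer offers 19 and keeps 61.
Round 3 (the target proposes): rejecting gives the acquirer an expected 0.9 × 61 + 0.1 × 16 = 56.5, so the target offers 56.5, keeping 23.5.
Round 2 (the acquirer proposes): rejecting gives the target an expected 0.9 × 23.5 + 0.1 × 19 = 23.05, so the acquirer offers 23.05, keeping 56.95.
Round 1 (the target proposes): rejecting gives the acquirer an expected 0.9 × 56.95 + 0.1 × 16 = 52.855. The target offers 52.855 and keeps 80 − 52.855 = 27.145.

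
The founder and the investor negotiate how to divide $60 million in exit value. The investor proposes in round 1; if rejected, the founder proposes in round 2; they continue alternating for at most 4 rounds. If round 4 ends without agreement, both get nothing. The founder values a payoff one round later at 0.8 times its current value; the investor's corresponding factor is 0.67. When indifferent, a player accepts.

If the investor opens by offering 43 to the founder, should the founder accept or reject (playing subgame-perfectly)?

Work out the founder's continuation value if the offer is rejected.
Round 4 (the founder proposes): rejection yields 0 for the investor; the founder offers 0 and keeps 60.
Round 3 (the investor proposes): the founder can get 60 next round, worth 0.8 × 60 = 48 now, so the investor offers 48, keeping 12.
Round 2 (the founder proposes): the investor can get 12 next round, worth 0.67 × 12 = 8.04 now. The founder offers 8.04 and keeps 60 − 8.04 = 51.96.
So by rejecting in round 1, the founder gets 51.96 next round, worth 0.8 × 51.96 = 41.568 now.
Offer 43 ≥ 41.568, so the founder accepts.

Accept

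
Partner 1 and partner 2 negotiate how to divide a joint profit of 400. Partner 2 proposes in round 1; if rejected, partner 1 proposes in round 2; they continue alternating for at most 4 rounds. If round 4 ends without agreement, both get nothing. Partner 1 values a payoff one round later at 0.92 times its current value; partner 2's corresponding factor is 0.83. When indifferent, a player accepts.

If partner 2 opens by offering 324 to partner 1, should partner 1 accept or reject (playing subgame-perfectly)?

Round 4 (partner 1 proposes): partner 2 will accept anything ≥ 0, so partner 1 offers 0 and keeps 400.
Round 3 (partner 2 proposes): partner 1 can get 400 next round, worth 0.92 × 400 = 368 now. Partner 2 offers 368 and keeps 400 − 368 = 32.
Round 2 (partner 1 proposes): partner 2 can get 32 next round, worth 0.83 × 32 = 26.56 now. Partner 1 offers 26.56 and keeps 400 − 26.56 = 373.44.
So by rejecting in round 1, partner 1 gets 373.44 next round, worth 0.92 × 373.44 = 343.5648 now.
Offer 324 < 343.5648, so partner 1 rejects.

Reject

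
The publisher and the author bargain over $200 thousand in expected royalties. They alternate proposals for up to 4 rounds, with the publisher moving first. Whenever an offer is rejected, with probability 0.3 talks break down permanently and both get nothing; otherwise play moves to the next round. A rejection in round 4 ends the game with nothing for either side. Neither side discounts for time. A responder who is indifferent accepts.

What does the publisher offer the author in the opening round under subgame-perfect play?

110.6

By backward induction:
Round 4 (the author proposes): rejection yields 0 for the publisher; the author offers 0 and keeps 200.
Round 3 (the publisher proposes): rejecting gives the author an expected 0.7 × 200 = 140, so the publisher offers 140, keeping 60.
Round 2 (the author proposes): rejecting gives the publisher an expected 0.7 × 60 = 42; the author offers that and keeps 158.
Round 1 (the publisher proposes): rejecting gives the author an expected 0.7 × 158 = 110.6. The publisher offers 110.6 and keeps 200 − 110.6 = 89.4.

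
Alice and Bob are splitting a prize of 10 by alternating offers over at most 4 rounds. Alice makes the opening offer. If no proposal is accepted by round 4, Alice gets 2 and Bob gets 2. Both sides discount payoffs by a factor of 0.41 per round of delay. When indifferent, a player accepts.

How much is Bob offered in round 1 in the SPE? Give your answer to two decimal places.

Solve by backward induction from round 4.
Round 4 (Bob proposes): Alice gets 2 if talks fail, so Bob offers 2 and keeps 8.
Round 3 (Alice proposes): Bob can get 8 next round, worth 0.41 × 8 = 3.28 now, so Alice offers 3.28, keeping 6.72.
Round 2 (Bob proposes): Alice can get 6.72 next round, worth 0.41 × 6.72 = 2.7552 now, so Bob offers 2.7552, keeping 7.2448.
Round 1 (Alice proposes): Bob can get 7.2448 next round, worth 0.41 × 7.2448 = 2.970368 now, so Alice offers 2.970368, keeping 7.029632.

2.97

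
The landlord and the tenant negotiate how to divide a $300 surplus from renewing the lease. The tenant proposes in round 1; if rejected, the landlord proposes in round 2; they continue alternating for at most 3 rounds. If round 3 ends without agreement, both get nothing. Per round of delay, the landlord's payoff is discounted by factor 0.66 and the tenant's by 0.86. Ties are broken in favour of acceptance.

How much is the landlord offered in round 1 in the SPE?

Round 3 (the tenant proposes): rejection yields 0 for the landlord; the tenant offers 0 and keeps 300.
Round 2 (the landlord proposes): the tenant can get 300 next round, worth 0.86 × 300 = 258 now; the landlord offers that and keeps 42.
Round 1 (the tenant proposes): the landlord can get 42 next round, worth 0.66 × 42 = 27.72 now, so the tenant offers 27.72, keeping 272.28.

27.72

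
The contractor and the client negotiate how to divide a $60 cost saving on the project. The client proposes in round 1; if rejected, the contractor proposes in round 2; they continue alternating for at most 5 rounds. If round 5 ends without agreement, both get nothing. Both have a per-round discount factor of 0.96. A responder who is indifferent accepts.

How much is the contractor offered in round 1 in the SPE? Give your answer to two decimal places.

Round 5 (the client proposes): rejection yields 0 for the contractor; the client offers 0 and keeps 60.
Round 4 (the contractor proposes): the client can get 60 next round, worth 0.96 × 60 = 57.6 now, so the contractor offers 57.6, keeping 2.4.
Round 3 (the client proposes): the contractor can get 2.4 next round, worth 0.96 × 2.4 = 2.304 now, so the client offers 2.304, keeping 57.696.
Round 2 (the contractor proposes): the client can get 57.696 next round, worth 0.96 × 57.696 = 55.38816 now. The contractor offers 55.38816 and keeps 60 − 55.38816 = 4.61184.
Round 1 (the client proposes): the contractor can get 4.61184 next round, worth 0.96 × 4.61184 = 4.4273664 now, so the client offers 4.4273664, keeping 55.5726336.

4.43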